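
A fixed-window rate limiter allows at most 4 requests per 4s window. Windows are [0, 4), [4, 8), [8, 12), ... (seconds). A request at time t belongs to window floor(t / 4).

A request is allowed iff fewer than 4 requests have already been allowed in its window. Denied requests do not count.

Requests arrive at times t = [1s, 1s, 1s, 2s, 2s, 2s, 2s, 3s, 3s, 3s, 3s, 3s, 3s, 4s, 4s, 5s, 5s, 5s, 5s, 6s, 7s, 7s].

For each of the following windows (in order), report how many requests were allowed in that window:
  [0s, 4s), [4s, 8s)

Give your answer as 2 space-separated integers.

Processing requests:
  req#1 t=1s (window 0): ALLOW
  req#2 t=1s (window 0): ALLOW
  req#3 t=1s (window 0): ALLOW
  req#4 t=2s (window 0): ALLOW
  req#5 t=2s (window 0): DENY
  req#6 t=2s (window 0): DENY
  req#7 t=2s (window 0): DENY
  req#8 t=3s (window 0): DENY
  req#9 t=3s (window 0): DENY
  req#10 t=3s (window 0): DENY
  req#11 t=3s (window 0): DENY
  req#12 t=3s (window 0): DENY
  req#13 t=3s (window 0): DENY
  req#14 t=4s (window 1): ALLOW
  req#15 t=4s (window 1): ALLOW
  req#16 t=5s (window 1): ALLOW
  req#17 t=5s (window 1): ALLOW
  req#18 t=5s (window 1): DENY
  req#19 t=5s (window 1): DENY
  req#20 t=6s (window 1): DENY
  req#21 t=7s (window 1): DENY
  req#22 t=7s (window 1): DENY

Allowed counts by window: 4 4

Answer: 4 4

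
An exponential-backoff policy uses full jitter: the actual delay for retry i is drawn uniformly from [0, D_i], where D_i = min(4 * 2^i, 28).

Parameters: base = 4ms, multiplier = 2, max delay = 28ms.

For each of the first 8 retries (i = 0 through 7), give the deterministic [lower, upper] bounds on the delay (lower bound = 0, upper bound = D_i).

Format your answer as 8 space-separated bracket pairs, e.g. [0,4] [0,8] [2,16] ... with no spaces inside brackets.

Computing bounds per retry:
  i=0: D_i=min(4*2^0,28)=4, bounds=[0,4]
  i=1: D_i=min(4*2^1,28)=8, bounds=[0,8]
  i=2: D_i=min(4*2^2,28)=16, bounds=[0,16]
  i=3: D_i=min(4*2^3,28)=28, bounds=[0,28]
  i=4: D_i=min(4*2^4,28)=28, bounds=[0,28]
  i=5: D_i=min(4*2^5,28)=28, bounds=[0,28]
  i=6: D_i=min(4*2^6,28)=28, bounds=[0,28]
  i=7: D_i=min(4*2^7,28)=28, bounds=[0,28]

Answer: [0,4] [0,8] [0,16] [0,28] [0,28] [0,28] [0,28] [0,28]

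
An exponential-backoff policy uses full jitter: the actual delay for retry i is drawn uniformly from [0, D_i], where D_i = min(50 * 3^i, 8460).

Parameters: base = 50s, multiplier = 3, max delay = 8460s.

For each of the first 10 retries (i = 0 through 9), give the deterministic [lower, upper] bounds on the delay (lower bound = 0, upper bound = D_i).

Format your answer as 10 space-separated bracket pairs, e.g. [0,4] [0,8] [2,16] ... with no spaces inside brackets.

Computing bounds per retry:
  i=0: D_i=min(50*3^0,8460)=50, bounds=[0,50]
  i=1: D_i=min(50*3^1,8460)=150, bounds=[0,150]
  i=2: D_i=min(50*3^2,8460)=450, bounds=[0,450]
  i=3: D_i=min(50*3^3,8460)=1350, bounds=[0,1350]
  i=4: D_i=min(50*3^4,8460)=4050, bounds=[0,4050]
  i=5: D_i=min(50*3^5,8460)=8460, bounds=[0,8460]
  i=6: D_i=min(50*3^6,8460)=8460, bounds=[0,8460]
  i=7: D_i=min(50*3^7,8460)=8460, bounds=[0,8460]
  i=8: D_i=min(50*3^8,8460)=8460, bounds=[0,8460]
  i=9: D_i=min(50*3^9,8460)=8460, bounds=[0,8460]

Answer: [0,50] [0,150] [0,450] [0,1350] [0,4050] [0,8460] [0,8460] [0,8460] [0,8460] [0,8460]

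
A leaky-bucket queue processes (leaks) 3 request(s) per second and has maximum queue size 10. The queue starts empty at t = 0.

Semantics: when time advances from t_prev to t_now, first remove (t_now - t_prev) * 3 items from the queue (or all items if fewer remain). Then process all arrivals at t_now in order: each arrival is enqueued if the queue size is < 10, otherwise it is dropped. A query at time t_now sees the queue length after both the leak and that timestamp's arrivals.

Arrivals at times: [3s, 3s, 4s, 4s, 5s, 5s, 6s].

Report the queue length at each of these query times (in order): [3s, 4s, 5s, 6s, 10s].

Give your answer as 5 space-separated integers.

Answer: 2 2 2 1 0

Derivation:
Queue lengths at query times:
  query t=3s: backlog = 2
  query t=4s: backlog = 2
  query t=5s: backlog = 2
  query t=6s: backlog = 1
  query t=10s: backlog = 0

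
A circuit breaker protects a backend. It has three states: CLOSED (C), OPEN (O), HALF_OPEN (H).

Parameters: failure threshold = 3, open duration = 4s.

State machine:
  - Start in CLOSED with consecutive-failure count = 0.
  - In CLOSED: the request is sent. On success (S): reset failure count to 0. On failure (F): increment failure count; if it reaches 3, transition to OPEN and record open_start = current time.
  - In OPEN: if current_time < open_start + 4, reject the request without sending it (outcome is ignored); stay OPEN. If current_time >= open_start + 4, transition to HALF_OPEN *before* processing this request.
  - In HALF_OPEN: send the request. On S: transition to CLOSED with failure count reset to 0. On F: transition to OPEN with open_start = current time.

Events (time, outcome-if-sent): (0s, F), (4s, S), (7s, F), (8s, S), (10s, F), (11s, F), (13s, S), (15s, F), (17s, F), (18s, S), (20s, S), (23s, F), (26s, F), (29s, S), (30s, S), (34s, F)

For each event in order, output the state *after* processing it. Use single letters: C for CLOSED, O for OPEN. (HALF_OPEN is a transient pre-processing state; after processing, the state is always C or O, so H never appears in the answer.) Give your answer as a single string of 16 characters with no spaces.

Answer: CCCCCCCCCCCCCCCC

Derivation:
State after each event:
  event#1 t=0s outcome=F: state=CLOSED
  event#2 t=4s outcome=S: state=CLOSED
  event#3 t=7s outcome=F: state=CLOSED
  event#4 t=8s outcome=S: state=CLOSED
  event#5 t=10s outcome=F: state=CLOSED
  event#6 t=11s outcome=F: state=CLOSED
  event#7 t=13s outcome=S: state=CLOSED
  event#8 t=15s outcome=F: state=CLOSED
  event#9 t=17s outcome=F: state=CLOSED
  event#10 t=18s outcome=S: state=CLOSED
  event#11 t=20s outcome=S: state=CLOSED
  event#12 t=23s outcome=F: state=CLOSED
  event#13 t=26s outcome=F: state=CLOSED
  event#14 t=29s outcome=S: state=CLOSED
  event#15 t=30s outcome=S: state=CLOSED
  event#16 t=34s outcome=F: state=CLOSED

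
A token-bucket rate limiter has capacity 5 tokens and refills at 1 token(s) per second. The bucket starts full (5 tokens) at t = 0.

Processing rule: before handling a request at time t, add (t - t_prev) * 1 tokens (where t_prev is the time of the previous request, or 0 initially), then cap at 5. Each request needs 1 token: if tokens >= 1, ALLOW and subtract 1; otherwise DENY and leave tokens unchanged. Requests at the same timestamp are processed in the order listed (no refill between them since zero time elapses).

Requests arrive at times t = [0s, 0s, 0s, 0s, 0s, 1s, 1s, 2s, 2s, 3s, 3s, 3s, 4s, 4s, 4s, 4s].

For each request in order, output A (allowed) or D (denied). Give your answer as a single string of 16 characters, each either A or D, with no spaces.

Answer: AAAAAADADADDADDD

Derivation:
Simulating step by step:
  req#1 t=0s: ALLOW
  req#2 t=0s: ALLOW
  req#3 t=0s: ALLOW
  req#4 t=0s: ALLOW
  req#5 t=0s: ALLOW
  req#6 t=1s: ALLOW
  req#7 t=1s: DENY
  req#8 t=2s: ALLOW
  req#9 t=2s: DENY
  req#10 t=3s: ALLOW
  req#11 t=3s: DENY
  req#12 t=3s: DENY
  req#13 t=4s: ALLOW
  req#14 t=4s: DENY
  req#15 t=4s: DENY
  req#16 t=4s: DENY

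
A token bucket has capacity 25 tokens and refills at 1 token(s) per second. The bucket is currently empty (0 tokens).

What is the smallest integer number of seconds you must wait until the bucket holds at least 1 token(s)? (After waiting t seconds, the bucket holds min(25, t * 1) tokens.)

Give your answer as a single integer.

Need t * 1 >= 1, so t >= 1/1.
Smallest integer t = ceil(1/1) = 1.

Answer: 1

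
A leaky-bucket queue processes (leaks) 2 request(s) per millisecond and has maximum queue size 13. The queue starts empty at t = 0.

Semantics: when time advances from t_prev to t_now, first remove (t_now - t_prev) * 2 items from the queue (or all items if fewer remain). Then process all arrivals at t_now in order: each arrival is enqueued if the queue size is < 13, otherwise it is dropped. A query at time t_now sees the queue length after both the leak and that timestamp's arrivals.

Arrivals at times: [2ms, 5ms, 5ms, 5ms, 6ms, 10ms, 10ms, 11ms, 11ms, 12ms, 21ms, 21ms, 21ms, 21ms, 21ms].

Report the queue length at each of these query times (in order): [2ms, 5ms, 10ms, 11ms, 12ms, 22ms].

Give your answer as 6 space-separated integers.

Queue lengths at query times:
  query t=2ms: backlog = 1
  query t=5ms: backlog = 3
  query t=10ms: backlog = 2
  query t=11ms: backlog = 2
  query t=12ms: backlog = 1
  query t=22ms: backlog = 3

Answer: 1 3 2 2 1 3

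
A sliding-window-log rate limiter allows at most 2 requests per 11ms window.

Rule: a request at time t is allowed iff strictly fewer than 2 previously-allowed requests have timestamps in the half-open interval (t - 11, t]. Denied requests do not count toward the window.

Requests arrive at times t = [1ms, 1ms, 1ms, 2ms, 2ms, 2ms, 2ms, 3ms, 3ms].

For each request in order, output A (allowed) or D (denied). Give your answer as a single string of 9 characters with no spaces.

Answer: AADDDDDDD

Derivation:
Tracking allowed requests in the window:
  req#1 t=1ms: ALLOW
  req#2 t=1ms: ALLOW
  req#3 t=1ms: DENY
  req#4 t=2ms: DENY
  req#5 t=2ms: DENY
  req#6 t=2ms: DENY
  req#7 t=2ms: DENY
  req#8 t=3ms: DENY
  req#9 t=3ms: DENY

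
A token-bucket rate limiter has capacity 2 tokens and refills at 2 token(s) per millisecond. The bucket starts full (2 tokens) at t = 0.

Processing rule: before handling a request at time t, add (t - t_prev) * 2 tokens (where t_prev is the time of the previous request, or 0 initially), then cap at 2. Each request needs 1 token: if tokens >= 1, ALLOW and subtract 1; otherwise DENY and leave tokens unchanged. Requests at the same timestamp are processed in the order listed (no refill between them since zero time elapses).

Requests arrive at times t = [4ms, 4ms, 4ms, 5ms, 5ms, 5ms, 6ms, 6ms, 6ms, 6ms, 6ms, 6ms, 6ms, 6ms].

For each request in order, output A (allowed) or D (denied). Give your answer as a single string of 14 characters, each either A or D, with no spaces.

Answer: AADAADAADDDDDD

Derivation:
Simulating step by step:
  req#1 t=4ms: ALLOW
  req#2 t=4ms: ALLOW
  req#3 t=4ms: DENY
  req#4 t=5ms: ALLOW
  req#5 t=5ms: ALLOW
  req#6 t=5ms: DENY
  req#7 t=6ms: ALLOW
  req#8 t=6ms: ALLOW
  req#9 t=6ms: DENY
  req#10 t=6ms: DENY
  req#11 t=6ms: DENY
  req#12 t=6ms: DENY
  req#13 t=6ms: DENY
  req#14 t=6ms: DENY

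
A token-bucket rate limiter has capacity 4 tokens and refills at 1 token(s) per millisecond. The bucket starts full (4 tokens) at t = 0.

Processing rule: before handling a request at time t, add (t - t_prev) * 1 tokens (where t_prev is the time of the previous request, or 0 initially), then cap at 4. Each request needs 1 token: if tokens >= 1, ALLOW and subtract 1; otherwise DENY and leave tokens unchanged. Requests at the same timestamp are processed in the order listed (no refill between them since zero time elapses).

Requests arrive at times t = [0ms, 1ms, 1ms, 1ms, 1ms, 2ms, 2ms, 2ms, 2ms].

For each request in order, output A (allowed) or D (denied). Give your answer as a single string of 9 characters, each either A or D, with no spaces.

Simulating step by step:
  req#1 t=0ms: ALLOW
  req#2 t=1ms: ALLOW
  req#3 t=1ms: ALLOW
  req#4 t=1ms: ALLOW
  req#5 t=1ms: ALLOW
  req#6 t=2ms: ALLOW
  req#7 t=2ms: DENY
  req#8 t=2ms: DENY
  req#9 t=2ms: DENY

Answer: AAAAAADDD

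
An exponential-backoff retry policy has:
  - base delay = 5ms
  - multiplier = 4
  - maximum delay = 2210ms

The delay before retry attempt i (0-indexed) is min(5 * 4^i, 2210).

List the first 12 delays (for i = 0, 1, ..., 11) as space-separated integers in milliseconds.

Answer: 5 20 80 320 1280 2210 2210 2210 2210 2210 2210 2210

Derivation:
Computing each delay:
  i=0: min(5*4^0, 2210) = 5
  i=1: min(5*4^1, 2210) = 20
  i=2: min(5*4^2, 2210) = 80
  i=3: min(5*4^3, 2210) = 320
  i=4: min(5*4^4, 2210) = 1280
  i=5: min(5*4^5, 2210) = 2210
  i=6: min(5*4^6, 2210) = 2210
  i=7: min(5*4^7, 2210) = 2210
  i=8: min(5*4^8, 2210) = 2210
  i=9: min(5*4^9, 2210) = 2210
  i=10: min(5*4^10, 2210) = 2210
  i=11: min(5*4^11, 2210) = 2210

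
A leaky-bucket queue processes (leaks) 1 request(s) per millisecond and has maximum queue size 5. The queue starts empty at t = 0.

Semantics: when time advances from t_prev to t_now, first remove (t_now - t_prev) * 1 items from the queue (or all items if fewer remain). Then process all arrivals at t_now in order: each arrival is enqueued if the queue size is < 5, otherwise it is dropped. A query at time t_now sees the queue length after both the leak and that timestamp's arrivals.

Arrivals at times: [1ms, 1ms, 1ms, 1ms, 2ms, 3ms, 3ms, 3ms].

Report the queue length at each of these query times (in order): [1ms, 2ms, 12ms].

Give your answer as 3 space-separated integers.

Answer: 4 4 0

Derivation:
Queue lengths at query times:
  query t=1ms: backlog = 4
  query t=2ms: backlog = 4
  query t=12ms: backlog = 0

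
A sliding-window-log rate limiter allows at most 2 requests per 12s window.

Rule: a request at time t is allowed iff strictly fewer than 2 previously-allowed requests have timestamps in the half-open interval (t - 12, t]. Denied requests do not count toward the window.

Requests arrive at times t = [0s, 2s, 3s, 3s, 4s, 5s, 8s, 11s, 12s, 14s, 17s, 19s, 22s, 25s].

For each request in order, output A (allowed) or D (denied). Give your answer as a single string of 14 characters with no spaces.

Tracking allowed requests in the window:
  req#1 t=0s: ALLOW
  req#2 t=2s: ALLOW
  req#3 t=3s: DENY
  req#4 t=3s: DENY
  req#5 t=4s: DENY
  req#6 t=5s: DENY
  req#7 t=8s: DENY
  req#8 t=11s: DENY
  req#9 t=12s: ALLOW
  req#10 t=14s: ALLOW
  req#11 t=17s: DENY
  req#12 t=19s: DENY
  req#13 t=22s: DENY
  req#14 t=25s: ALLOW

Answer: AADDDDDDAADDDA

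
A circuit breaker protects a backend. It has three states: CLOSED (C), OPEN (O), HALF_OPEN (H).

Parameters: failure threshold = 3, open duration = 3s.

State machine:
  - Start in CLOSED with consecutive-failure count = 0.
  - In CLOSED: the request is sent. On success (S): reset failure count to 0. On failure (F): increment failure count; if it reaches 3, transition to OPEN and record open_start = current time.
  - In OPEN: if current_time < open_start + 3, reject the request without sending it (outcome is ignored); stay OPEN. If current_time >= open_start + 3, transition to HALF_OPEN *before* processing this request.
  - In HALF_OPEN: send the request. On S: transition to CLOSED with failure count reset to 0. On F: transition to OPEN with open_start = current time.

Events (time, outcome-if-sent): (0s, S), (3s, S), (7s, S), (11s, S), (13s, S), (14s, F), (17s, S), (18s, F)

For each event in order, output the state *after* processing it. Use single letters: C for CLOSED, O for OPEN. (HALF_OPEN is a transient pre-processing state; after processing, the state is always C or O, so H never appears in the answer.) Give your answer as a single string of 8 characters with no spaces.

Answer: CCCCCCCC

Derivation:
State after each event:
  event#1 t=0s outcome=S: state=CLOSED
  event#2 t=3s outcome=S: state=CLOSED
  event#3 t=7s outcome=S: state=CLOSED
  event#4 t=11s outcome=S: state=CLOSED
  event#5 t=13s outcome=S: state=CLOSED
  event#6 t=14s outcome=F: state=CLOSED
  event#7 t=17s outcome=S: state=CLOSED
  event#8 t=18s outcome=F: state=CLOSED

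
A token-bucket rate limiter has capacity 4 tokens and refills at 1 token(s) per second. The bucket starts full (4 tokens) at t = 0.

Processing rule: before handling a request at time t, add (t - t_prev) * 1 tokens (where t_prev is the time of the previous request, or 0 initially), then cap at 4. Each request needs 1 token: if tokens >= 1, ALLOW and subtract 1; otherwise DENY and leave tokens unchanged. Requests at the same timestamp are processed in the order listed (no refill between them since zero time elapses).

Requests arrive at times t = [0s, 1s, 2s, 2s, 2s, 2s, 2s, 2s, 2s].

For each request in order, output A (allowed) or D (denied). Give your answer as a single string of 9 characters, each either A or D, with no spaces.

Simulating step by step:
  req#1 t=0s: ALLOW
  req#2 t=1s: ALLOW
  req#3 t=2s: ALLOW
  req#4 t=2s: ALLOW
  req#5 t=2s: ALLOW
  req#6 t=2s: ALLOW
  req#7 t=2s: DENY
  req#8 t=2s: DENY
  req#9 t=2s: DENY

Answer: AAAAAADDD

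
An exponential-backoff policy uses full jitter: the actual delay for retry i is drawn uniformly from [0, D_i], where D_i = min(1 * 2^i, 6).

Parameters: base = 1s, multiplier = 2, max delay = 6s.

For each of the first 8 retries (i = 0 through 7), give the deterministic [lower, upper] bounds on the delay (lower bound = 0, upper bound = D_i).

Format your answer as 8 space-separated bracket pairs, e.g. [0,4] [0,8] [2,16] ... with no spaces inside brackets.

Computing bounds per retry:
  i=0: D_i=min(1*2^0,6)=1, bounds=[0,1]
  i=1: D_i=min(1*2^1,6)=2, bounds=[0,2]
  i=2: D_i=min(1*2^2,6)=4, bounds=[0,4]
  i=3: D_i=min(1*2^3,6)=6, bounds=[0,6]
  i=4: D_i=min(1*2^4,6)=6, bounds=[0,6]
  i=5: D_i=min(1*2^5,6)=6, bounds=[0,6]
  i=6: D_i=min(1*2^6,6)=6, bounds=[0,6]
  i=7: D_i=min(1*2^7,6)=6, bounds=[0,6]

Answer: [0,1] [0,2] [0,4] [0,6] [0,6] [0,6] [0,6] [0,6]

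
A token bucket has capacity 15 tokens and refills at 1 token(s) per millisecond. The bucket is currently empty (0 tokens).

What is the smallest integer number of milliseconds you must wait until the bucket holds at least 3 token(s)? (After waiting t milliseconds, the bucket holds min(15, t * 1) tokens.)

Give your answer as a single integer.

Need t * 1 >= 3, so t >= 3/1.
Smallest integer t = ceil(3/1) = 3.

Answer: 3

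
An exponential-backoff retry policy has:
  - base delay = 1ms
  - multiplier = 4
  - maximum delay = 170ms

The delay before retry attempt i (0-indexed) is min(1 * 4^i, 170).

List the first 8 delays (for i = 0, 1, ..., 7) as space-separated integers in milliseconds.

Computing each delay:
  i=0: min(1*4^0, 170) = 1
  i=1: min(1*4^1, 170) = 4
  i=2: min(1*4^2, 170) = 16
  i=3: min(1*4^3, 170) = 64
  i=4: min(1*4^4, 170) = 170
  i=5: min(1*4^5, 170) = 170
  i=6: min(1*4^6, 170) = 170
  i=7: min(1*4^7, 170) = 170

Answer: 1 4 16 64 170 170 170 170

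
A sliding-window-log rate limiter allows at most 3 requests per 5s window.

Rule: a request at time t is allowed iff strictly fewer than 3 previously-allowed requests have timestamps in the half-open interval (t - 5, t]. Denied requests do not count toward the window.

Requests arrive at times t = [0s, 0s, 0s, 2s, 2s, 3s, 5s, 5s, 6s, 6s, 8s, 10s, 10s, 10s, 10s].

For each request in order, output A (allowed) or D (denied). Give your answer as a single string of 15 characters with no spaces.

Answer: AAADDDAAADDAADD

Derivation:
Tracking allowed requests in the window:
  req#1 t=0s: ALLOW
  req#2 t=0s: ALLOW
  req#3 t=0s: ALLOW
  req#4 t=2s: DENY
  req#5 t=2s: DENY
  req#6 t=3s: DENY
  req#7 t=5s: ALLOW
  req#8 t=5s: ALLOW
  req#9 t=6s: ALLOW
  req#10 t=6s: DENY
  req#11 t=8s: DENY
  req#12 t=10s: ALLOW
  req#13 t=10s: ALLOW
  req#14 t=10s: DENY
  req#15 t=10s: DENY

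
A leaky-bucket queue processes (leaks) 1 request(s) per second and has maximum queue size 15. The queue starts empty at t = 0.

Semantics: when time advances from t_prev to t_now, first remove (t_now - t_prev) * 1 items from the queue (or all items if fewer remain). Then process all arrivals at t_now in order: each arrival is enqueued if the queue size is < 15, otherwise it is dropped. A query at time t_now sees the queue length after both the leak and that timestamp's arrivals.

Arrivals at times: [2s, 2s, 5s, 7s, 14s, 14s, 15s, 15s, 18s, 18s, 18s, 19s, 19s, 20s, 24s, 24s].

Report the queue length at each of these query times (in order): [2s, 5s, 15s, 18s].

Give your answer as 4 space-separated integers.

Queue lengths at query times:
  query t=2s: backlog = 2
  query t=5s: backlog = 1
  query t=15s: backlog = 3
  query t=18s: backlog = 3

Answer: 2 1 3 3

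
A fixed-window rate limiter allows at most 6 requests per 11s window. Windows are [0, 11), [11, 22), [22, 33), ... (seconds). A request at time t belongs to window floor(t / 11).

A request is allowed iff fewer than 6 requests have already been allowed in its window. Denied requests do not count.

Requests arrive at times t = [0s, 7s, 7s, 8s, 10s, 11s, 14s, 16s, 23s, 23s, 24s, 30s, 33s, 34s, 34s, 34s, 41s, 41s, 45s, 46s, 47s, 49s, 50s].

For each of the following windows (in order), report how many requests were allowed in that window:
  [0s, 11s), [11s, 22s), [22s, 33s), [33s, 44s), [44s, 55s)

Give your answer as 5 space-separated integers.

Processing requests:
  req#1 t=0s (window 0): ALLOW
  req#2 t=7s (window 0): ALLOW
  req#3 t=7s (window 0): ALLOW
  req#4 t=8s (window 0): ALLOW
  req#5 t=10s (window 0): ALLOW
  req#6 t=11s (window 1): ALLOW
  req#7 t=14s (window 1): ALLOW
  req#8 t=16s (window 1): ALLOW
  req#9 t=23s (window 2): ALLOW
  req#10 t=23s (window 2): ALLOW
  req#11 t=24s (window 2): ALLOW
  req#12 t=30s (window 2): ALLOW
  req#13 t=33s (window 3): ALLOW
  req#14 t=34s (window 3): ALLOW
  req#15 t=34s (window 3): ALLOW
  req#16 t=34s (window 3): ALLOW
  req#17 t=41s (window 3): ALLOW
  req#18 t=41s (window 3): ALLOW
  req#19 t=45s (window 4): ALLOW
  req#20 t=46s (window 4): ALLOW
  req#21 t=47s (window 4): ALLOW
  req#22 t=49s (window 4): ALLOW
  req#23 t=50s (window 4): ALLOW

Allowed counts by window: 5 3 4 6 5

Answer: 5 3 4 6 5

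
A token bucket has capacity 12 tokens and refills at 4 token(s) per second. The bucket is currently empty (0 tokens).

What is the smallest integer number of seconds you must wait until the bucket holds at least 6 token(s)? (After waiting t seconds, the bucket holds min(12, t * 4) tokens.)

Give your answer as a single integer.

Answer: 2

Derivation:
Need t * 4 >= 6, so t >= 6/4.
Smallest integer t = ceil(6/4) = 2.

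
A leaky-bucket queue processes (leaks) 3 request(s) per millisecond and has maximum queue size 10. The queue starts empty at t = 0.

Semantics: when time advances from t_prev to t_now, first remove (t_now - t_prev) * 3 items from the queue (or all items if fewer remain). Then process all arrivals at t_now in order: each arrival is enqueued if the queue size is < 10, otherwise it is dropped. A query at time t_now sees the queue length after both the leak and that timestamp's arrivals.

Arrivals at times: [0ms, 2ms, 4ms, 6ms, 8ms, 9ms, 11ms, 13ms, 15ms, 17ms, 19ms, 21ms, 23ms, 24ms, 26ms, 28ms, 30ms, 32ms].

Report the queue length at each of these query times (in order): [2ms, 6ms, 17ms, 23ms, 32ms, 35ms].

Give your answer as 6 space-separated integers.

Answer: 1 1 1 1 1 0

Derivation:
Queue lengths at query times:
  query t=2ms: backlog = 1
  query t=6ms: backlog = 1
  query t=17ms: backlog = 1
  query t=23ms: backlog = 1
  query t=32ms: backlog = 1
  query t=35ms: backlog = 0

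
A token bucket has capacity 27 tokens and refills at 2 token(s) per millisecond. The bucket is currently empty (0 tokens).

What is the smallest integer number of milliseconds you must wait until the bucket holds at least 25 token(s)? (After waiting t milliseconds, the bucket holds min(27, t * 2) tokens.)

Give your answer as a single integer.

Answer: 13

Derivation:
Need t * 2 >= 25, so t >= 25/2.
Smallest integer t = ceil(25/2) = 13.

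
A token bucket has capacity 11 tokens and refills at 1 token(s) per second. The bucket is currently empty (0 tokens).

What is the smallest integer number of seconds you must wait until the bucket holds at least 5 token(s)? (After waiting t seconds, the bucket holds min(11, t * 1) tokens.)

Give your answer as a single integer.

Answer: 5

Derivation:
Need t * 1 >= 5, so t >= 5/1.
Smallest integer t = ceil(5/1) = 5.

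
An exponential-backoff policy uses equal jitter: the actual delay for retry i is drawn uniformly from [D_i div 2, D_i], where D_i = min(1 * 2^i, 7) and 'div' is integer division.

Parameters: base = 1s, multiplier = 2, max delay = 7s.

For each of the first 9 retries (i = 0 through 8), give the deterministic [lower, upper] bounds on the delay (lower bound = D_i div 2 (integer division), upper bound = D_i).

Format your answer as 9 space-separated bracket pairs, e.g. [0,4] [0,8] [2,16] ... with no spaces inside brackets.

Answer: [0,1] [1,2] [2,4] [3,7] [3,7] [3,7] [3,7] [3,7] [3,7]

Derivation:
Computing bounds per retry:
  i=0: D_i=min(1*2^0,7)=1, bounds=[0,1]
  i=1: D_i=min(1*2^1,7)=2, bounds=[1,2]
  i=2: D_i=min(1*2^2,7)=4, bounds=[2,4]
  i=3: D_i=min(1*2^3,7)=7, bounds=[3,7]
  i=4: D_i=min(1*2^4,7)=7, bounds=[3,7]
  i=5: D_i=min(1*2^5,7)=7, bounds=[3,7]
  i=6: D_i=min(1*2^6,7)=7, bounds=[3,7]
  i=7: D_i=min(1*2^7,7)=7, bounds=[3,7]
  i=8: D_i=min(1*2^8,7)=7, bounds=[3,7]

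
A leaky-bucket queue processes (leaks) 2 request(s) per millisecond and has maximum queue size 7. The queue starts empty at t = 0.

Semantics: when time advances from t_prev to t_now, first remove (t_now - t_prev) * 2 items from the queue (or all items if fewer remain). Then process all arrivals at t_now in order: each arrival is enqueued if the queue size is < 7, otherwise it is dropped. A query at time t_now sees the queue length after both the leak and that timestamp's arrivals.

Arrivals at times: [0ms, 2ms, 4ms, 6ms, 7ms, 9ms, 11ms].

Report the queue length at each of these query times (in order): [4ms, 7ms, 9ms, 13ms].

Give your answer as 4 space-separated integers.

Answer: 1 1 1 0

Derivation:
Queue lengths at query times:
  query t=4ms: backlog = 1
  query t=7ms: backlog = 1
  query t=9ms: backlog = 1
  query t=13ms: backlog = 0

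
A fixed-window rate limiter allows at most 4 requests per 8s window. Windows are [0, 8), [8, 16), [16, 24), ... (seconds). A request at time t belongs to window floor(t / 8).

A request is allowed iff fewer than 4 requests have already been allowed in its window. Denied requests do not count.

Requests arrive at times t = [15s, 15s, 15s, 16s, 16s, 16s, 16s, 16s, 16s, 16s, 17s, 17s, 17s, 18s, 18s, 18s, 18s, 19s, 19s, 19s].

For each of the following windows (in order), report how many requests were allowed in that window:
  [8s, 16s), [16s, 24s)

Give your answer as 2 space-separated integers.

Answer: 3 4

Derivation:
Processing requests:
  req#1 t=15s (window 1): ALLOW
  req#2 t=15s (window 1): ALLOW
  req#3 t=15s (window 1): ALLOW
  req#4 t=16s (window 2): ALLOW
  req#5 t=16s (window 2): ALLOW
  req#6 t=16s (window 2): ALLOW
  req#7 t=16s (window 2): ALLOW
  req#8 t=16s (window 2): DENY
  req#9 t=16s (window 2): DENY
  req#10 t=16s (window 2): DENY
  req#11 t=17s (window 2): DENY
  req#12 t=17s (window 2): DENY
  req#13 t=17s (window 2): DENY
  req#14 t=18s (window 2): DENY
  req#15 t=18s (window 2): DENY
  req#16 t=18s (window 2): DENY
  req#17 t=18s (window 2): DENY
  req#18 t=19s (window 2): DENY
  req#19 t=19s (window 2): DENY
  req#20 t=19s (window 2): DENY

Allowed counts by window: 3 4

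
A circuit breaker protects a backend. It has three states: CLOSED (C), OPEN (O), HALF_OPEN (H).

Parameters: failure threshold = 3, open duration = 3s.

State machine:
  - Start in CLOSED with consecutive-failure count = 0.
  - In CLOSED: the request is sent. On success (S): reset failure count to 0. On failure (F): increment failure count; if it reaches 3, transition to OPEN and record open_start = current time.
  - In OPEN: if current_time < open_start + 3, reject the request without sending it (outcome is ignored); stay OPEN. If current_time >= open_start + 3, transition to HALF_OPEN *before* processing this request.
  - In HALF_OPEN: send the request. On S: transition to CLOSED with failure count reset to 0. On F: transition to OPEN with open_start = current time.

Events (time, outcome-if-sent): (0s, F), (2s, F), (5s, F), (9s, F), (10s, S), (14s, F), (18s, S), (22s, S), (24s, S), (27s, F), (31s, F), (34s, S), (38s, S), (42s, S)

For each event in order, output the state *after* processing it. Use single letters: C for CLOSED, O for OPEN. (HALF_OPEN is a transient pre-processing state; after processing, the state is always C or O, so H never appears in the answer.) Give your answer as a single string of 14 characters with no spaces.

State after each event:
  event#1 t=0s outcome=F: state=CLOSED
  event#2 t=2s outcome=F: state=CLOSED
  event#3 t=5s outcome=F: state=OPEN
  event#4 t=9s outcome=F: state=OPEN
  event#5 t=10s outcome=S: state=OPEN
  event#6 t=14s outcome=F: state=OPEN
  event#7 t=18s outcome=S: state=CLOSED
  event#8 t=22s outcome=S: state=CLOSED
  event#9 t=24s outcome=S: state=CLOSED
  event#10 t=27s outcome=F: state=CLOSED
  event#11 t=31s outcome=F: state=CLOSED
  event#12 t=34s outcome=S: state=CLOSED
  event#13 t=38s outcome=S: state=CLOSED
  event#14 t=42s outcome=S: state=CLOSED

Answer: CCOOOOCCCCCCCC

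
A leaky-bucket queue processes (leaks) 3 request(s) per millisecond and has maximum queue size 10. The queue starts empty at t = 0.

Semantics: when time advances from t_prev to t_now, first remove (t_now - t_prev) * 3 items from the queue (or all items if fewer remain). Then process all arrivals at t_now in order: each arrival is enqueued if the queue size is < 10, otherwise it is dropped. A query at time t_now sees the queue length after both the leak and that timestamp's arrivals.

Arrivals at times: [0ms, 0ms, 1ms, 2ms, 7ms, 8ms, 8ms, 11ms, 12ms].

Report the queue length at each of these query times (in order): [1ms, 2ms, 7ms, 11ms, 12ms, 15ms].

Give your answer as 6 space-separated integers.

Answer: 1 1 1 1 1 0

Derivation:
Queue lengths at query times:
  query t=1ms: backlog = 1
  query t=2ms: backlog = 1
  query t=7ms: backlog = 1
  query t=11ms: backlog = 1
  query t=12ms: backlog = 1
  query t=15ms: backlog = 0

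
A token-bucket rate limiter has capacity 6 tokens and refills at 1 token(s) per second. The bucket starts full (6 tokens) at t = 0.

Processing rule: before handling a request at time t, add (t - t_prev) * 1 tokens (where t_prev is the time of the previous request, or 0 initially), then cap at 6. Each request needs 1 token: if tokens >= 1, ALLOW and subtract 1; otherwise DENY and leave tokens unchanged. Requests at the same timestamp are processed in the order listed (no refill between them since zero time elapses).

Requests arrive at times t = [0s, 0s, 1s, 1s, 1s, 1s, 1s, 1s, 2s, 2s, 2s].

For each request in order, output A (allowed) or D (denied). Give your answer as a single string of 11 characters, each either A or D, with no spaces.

Answer: AAAAAAADADD

Derivation:
Simulating step by step:
  req#1 t=0s: ALLOW
  req#2 t=0s: ALLOW
  req#3 t=1s: ALLOW
  req#4 t=1s: ALLOW
  req#5 t=1s: ALLOW
  req#6 t=1s: ALLOW
  req#7 t=1s: ALLOW
  req#8 t=1s: DENY
  req#9 t=2s: ALLOW
  req#10 t=2s: DENY
  req#11 t=2s: DENY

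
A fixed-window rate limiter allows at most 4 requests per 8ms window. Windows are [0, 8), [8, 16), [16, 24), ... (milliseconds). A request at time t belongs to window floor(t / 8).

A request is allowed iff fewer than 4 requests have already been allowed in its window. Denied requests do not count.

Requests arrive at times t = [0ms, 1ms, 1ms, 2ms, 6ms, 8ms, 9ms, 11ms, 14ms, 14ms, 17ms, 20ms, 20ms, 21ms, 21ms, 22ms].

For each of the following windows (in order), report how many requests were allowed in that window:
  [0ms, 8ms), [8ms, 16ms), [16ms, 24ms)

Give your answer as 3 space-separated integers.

Answer: 4 4 4

Derivation:
Processing requests:
  req#1 t=0ms (window 0): ALLOW
  req#2 t=1ms (window 0): ALLOW
  req#3 t=1ms (window 0): ALLOW
  req#4 t=2ms (window 0): ALLOW
  req#5 t=6ms (window 0): DENY
  req#6 t=8ms (window 1): ALLOW
  req#7 t=9ms (window 1): ALLOW
  req#8 t=11ms (window 1): ALLOW
  req#9 t=14ms (window 1): ALLOW
  req#10 t=14ms (window 1): DENY
  req#11 t=17ms (window 2): ALLOW
  req#12 t=20ms (window 2): ALLOW
  req#13 t=20ms (window 2): ALLOW
  req#14 t=21ms (window 2): ALLOW
  req#15 t=21ms (window 2): DENY
  req#16 t=22ms (window 2): DENY

Allowed counts by window: 4 4 4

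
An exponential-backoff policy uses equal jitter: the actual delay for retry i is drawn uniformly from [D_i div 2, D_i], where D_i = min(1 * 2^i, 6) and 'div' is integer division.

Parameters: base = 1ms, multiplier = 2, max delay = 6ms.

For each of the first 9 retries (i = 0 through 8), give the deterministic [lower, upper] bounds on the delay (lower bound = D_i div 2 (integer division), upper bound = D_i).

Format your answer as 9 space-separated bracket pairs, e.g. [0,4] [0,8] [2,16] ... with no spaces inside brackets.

Computing bounds per retry:
  i=0: D_i=min(1*2^0,6)=1, bounds=[0,1]
  i=1: D_i=min(1*2^1,6)=2, bounds=[1,2]
  i=2: D_i=min(1*2^2,6)=4, bounds=[2,4]
  i=3: D_i=min(1*2^3,6)=6, bounds=[3,6]
  i=4: D_i=min(1*2^4,6)=6, bounds=[3,6]
  i=5: D_i=min(1*2^5,6)=6, bounds=[3,6]
  i=6: D_i=min(1*2^6,6)=6, bounds=[3,6]
  i=7: D_i=min(1*2^7,6)=6, bounds=[3,6]
  i=8: D_i=min(1*2^8,6)=6, bounds=[3,6]

Answer: [0,1] [1,2] [2,4] [3,6] [3,6] [3,6] [3,6] [3,6] [3,6]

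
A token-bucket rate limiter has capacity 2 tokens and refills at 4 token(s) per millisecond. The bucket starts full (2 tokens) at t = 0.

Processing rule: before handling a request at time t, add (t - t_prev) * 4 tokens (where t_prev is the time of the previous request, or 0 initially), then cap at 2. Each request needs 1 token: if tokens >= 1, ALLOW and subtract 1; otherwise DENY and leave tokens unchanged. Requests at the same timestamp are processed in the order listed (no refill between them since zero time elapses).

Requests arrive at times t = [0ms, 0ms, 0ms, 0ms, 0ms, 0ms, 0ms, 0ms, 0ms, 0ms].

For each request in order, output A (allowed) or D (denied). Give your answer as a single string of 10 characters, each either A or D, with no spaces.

Answer: AADDDDDDDD

Derivation:
Simulating step by step:
  req#1 t=0ms: ALLOW
  req#2 t=0ms: ALLOW
  req#3 t=0ms: DENY
  req#4 t=0ms: DENY
  req#5 t=0ms: DENY
  req#6 t=0ms: DENY
  req#7 t=0ms: DENY
  req#8 t=0ms: DENY
  req#9 t=0ms: DENY
  req#10 t=0ms: DENY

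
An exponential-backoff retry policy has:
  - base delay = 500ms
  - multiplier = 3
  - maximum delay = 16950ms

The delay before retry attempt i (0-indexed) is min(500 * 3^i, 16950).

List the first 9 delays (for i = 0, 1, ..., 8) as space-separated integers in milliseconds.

Computing each delay:
  i=0: min(500*3^0, 16950) = 500
  i=1: min(500*3^1, 16950) = 1500
  i=2: min(500*3^2, 16950) = 4500
  i=3: min(500*3^3, 16950) = 13500
  i=4: min(500*3^4, 16950) = 16950
  i=5: min(500*3^5, 16950) = 16950
  i=6: min(500*3^6, 16950) = 16950
  i=7: min(500*3^7, 16950) = 16950
  i=8: min(500*3^8, 16950) = 16950

Answer: 500 1500 4500 13500 16950 16950 16950 16950 16950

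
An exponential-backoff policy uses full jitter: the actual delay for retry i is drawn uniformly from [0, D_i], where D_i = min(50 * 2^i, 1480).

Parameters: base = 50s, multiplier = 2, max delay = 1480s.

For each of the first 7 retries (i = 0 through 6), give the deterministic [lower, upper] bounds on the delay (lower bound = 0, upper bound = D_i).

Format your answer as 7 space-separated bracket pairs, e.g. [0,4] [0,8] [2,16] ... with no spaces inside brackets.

Answer: [0,50] [0,100] [0,200] [0,400] [0,800] [0,1480] [0,1480]

Derivation:
Computing bounds per retry:
  i=0: D_i=min(50*2^0,1480)=50, bounds=[0,50]
  i=1: D_i=min(50*2^1,1480)=100, bounds=[0,100]
  i=2: D_i=min(50*2^2,1480)=200, bounds=[0,200]
  i=3: D_i=min(50*2^3,1480)=400, bounds=[0,400]
  i=4: D_i=min(50*2^4,1480)=800, bounds=[0,800]
  i=5: D_i=min(50*2^5,1480)=1480, bounds=[0,1480]
  i=6: D_i=min(50*2^6,1480)=1480, bounds=[0,1480]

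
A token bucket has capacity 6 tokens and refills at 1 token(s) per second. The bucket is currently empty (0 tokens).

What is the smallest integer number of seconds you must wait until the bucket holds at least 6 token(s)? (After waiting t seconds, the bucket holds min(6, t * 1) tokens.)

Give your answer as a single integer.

Answer: 6

Derivation:
Need t * 1 >= 6, so t >= 6/1.
Smallest integer t = ceil(6/1) = 6.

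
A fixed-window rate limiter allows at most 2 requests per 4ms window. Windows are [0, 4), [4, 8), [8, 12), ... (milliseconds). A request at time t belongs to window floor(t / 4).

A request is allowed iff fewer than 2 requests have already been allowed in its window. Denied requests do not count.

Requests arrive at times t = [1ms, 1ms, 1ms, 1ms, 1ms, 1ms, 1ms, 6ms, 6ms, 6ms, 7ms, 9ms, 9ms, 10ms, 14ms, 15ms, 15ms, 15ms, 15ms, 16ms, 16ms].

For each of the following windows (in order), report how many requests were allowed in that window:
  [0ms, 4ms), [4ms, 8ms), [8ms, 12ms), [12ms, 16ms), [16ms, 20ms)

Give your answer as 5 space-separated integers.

Answer: 2 2 2 2 2

Derivation:
Processing requests:
  req#1 t=1ms (window 0): ALLOW
  req#2 t=1ms (window 0): ALLOW
  req#3 t=1ms (window 0): DENY
  req#4 t=1ms (window 0): DENY
  req#5 t=1ms (window 0): DENY
  req#6 t=1ms (window 0): DENY
  req#7 t=1ms (window 0): DENY
  req#8 t=6ms (window 1): ALLOW
  req#9 t=6ms (window 1): ALLOW
  req#10 t=6ms (window 1): DENY
  req#11 t=7ms (window 1): DENY
  req#12 t=9ms (window 2): ALLOW
  req#13 t=9ms (window 2): ALLOW
  req#14 t=10ms (window 2): DENY
  req#15 t=14ms (window 3): ALLOW
  req#16 t=15ms (window 3): ALLOW
  req#17 t=15ms (window 3): DENY
  req#18 t=15ms (window 3): DENY
  req#19 t=15ms (window 3): DENY
  req#20 t=16ms (window 4): ALLOW
  req#21 t=16ms (window 4): ALLOW

Allowed counts by window: 2 2 2 2 2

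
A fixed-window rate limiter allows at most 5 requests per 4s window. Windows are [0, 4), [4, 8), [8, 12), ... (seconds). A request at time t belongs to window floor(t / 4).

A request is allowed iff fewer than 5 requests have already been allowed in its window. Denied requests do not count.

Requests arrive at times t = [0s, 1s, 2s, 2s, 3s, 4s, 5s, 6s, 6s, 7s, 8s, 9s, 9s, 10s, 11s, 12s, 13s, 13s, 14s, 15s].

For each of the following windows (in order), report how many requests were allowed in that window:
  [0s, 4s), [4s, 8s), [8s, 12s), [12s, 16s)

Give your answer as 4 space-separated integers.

Processing requests:
  req#1 t=0s (window 0): ALLOW
  req#2 t=1s (window 0): ALLOW
  req#3 t=2s (window 0): ALLOW
  req#4 t=2s (window 0): ALLOW
  req#5 t=3s (window 0): ALLOW
  req#6 t=4s (window 1): ALLOW
  req#7 t=5s (window 1): ALLOW
  req#8 t=6s (window 1): ALLOW
  req#9 t=6s (window 1): ALLOW
  req#10 t=7s (window 1): ALLOW
  req#11 t=8s (window 2): ALLOW
  req#12 t=9s (window 2): ALLOW
  req#13 t=9s (window 2): ALLOW
  req#14 t=10s (window 2): ALLOW
  req#15 t=11s (window 2): ALLOW
  req#16 t=12s (window 3): ALLOW
  req#17 t=13s (window 3): ALLOW
  req#18 t=13s (window 3): ALLOW
  req#19 t=14s (window 3): ALLOW
  req#20 t=15s (window 3): ALLOW

Allowed counts by window: 5 5 5 5

Answer: 5 5 5 5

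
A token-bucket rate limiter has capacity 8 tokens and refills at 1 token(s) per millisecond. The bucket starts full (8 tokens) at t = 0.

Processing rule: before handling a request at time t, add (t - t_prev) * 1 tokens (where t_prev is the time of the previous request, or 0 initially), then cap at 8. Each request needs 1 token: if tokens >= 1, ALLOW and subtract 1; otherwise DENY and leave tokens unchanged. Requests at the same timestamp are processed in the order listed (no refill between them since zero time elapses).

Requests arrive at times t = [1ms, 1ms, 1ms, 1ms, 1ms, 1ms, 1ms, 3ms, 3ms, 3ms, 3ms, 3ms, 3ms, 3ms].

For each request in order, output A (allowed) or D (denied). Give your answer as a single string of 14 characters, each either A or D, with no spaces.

Simulating step by step:
  req#1 t=1ms: ALLOW
  req#2 t=1ms: ALLOW
  req#3 t=1ms: ALLOW
  req#4 t=1ms: ALLOW
  req#5 t=1ms: ALLOW
  req#6 t=1ms: ALLOW
  req#7 t=1ms: ALLOW
  req#8 t=3ms: ALLOW
  req#9 t=3ms: ALLOW
  req#10 t=3ms: ALLOW
  req#11 t=3ms: DENY
  req#12 t=3ms: DENY
  req#13 t=3ms: DENY
  req#14 t=3ms: DENY

Answer: AAAAAAAAAADDDD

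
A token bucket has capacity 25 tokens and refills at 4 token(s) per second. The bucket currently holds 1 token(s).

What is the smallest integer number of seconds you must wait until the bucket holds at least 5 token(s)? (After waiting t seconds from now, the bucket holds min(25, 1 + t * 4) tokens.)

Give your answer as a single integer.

Need 1 + t * 4 >= 5, so t >= 4/4.
Smallest integer t = ceil(4/4) = 1.

Answer: 1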